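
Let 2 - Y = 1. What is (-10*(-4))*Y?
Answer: 40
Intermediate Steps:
Y = 1 (Y = 2 - 1*1 = 2 - 1 = 1)
(-10*(-4))*Y = -10*(-4)*1 = 40*1 = 40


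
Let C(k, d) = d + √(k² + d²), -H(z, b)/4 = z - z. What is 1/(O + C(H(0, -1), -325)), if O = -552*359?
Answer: -1/198168 ≈ -5.0462e-6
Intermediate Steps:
H(z, b) = 0 (H(z, b) = -4*(z - z) = -4*0 = 0)
C(k, d) = d + √(d² + k²)
O = -198168
1/(O + C(H(0, -1), -325)) = 1/(-198168 + (-325 + √((-325)² + 0²))) = 1/(-198168 + (-325 + √(105625 + 0))) = 1/(-198168 + (-325 + √105625)) = 1/(-198168 + (-325 + 325)) = 1/(-198168 + 0) = 1/(-198168) = -1/198168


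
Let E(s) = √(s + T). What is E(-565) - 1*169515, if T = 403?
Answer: -169515 + 9*I*√2 ≈ -1.6952e+5 + 12.728*I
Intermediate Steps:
E(s) = √(403 + s) (E(s) = √(s + 403) = √(403 + s))
E(-565) - 1*169515 = √(403 - 565) - 1*169515 = √(-162) - 169515 = 9*I*√2 - 169515 = -169515 + 9*I*√2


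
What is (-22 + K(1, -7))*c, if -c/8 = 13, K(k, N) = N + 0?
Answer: 3016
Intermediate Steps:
K(k, N) = N
c = -104 (c = -8*13 = -104)
(-22 + K(1, -7))*c = (-22 - 7)*(-104) = -29*(-104) = 3016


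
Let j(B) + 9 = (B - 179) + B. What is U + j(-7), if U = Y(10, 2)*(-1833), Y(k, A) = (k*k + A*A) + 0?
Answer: -190834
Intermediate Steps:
j(B) = -188 + 2*B (j(B) = -9 + ((B - 179) + B) = -9 + ((-179 + B) + B) = -9 + (-179 + 2*B) = -188 + 2*B)
Y(k, A) = A² + k² (Y(k, A) = (k² + A²) + 0 = (A² + k²) + 0 = A² + k²)
U = -190632 (U = (2² + 10²)*(-1833) = (4 + 100)*(-1833) = 104*(-1833) = -190632)
U + j(-7) = -190632 + (-188 + 2*(-7)) = -190632 + (-188 - 14) = -190632 - 202 = -190834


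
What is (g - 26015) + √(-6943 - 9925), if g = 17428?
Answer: -8587 + 2*I*√4217 ≈ -8587.0 + 129.88*I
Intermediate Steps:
(g - 26015) + √(-6943 - 9925) = (17428 - 26015) + √(-6943 - 9925) = -8587 + √(-16868) = -8587 + 2*I*√4217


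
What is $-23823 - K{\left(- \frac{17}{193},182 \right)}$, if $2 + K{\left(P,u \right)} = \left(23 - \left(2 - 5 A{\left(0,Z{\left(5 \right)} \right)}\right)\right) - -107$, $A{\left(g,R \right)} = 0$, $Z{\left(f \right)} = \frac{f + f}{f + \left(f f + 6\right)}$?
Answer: $-23949$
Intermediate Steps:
$Z{\left(f \right)} = \frac{2 f}{6 + f + f^{2}}$ ($Z{\left(f \right)} = \frac{2 f}{f + \left(f^{2} + 6\right)} = \frac{2 f}{f + \left(6 + f^{2}\right)} = \frac{2 f}{6 + f + f^{2}}$)
$K{\left(P,u \right)} = 126$ ($K{\left(P,u \right)} = -2 + \left(\left(23 - \left(2 - 0\right)\right) - -107\right) = -2 + \left(\left(23 - \left(2 + 0\right)\right) + 107\right) = -2 + \left(\left(23 - 2\right) + 107\right) = -2 + \left(21 + 107\right) = -2 + 128 = 126$)
$-23823 - K{\left(- \frac{17}{193},182 \right)} = -23823 - 126 = -23949$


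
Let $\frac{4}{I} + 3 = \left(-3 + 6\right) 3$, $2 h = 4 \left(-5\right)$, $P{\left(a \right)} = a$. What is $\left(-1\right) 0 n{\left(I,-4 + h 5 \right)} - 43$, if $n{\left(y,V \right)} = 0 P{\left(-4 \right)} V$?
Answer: $-43$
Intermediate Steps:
$h = -10$ ($h = \frac{4 \left(-5\right)}{2} = \frac{1}{2} \left(-20\right) = -10$)
$I = \frac{2}{3}$ ($I = \frac{4}{-3 + \left(-3 + 6\right) 3} = \frac{4}{-3 + 3 \cdot 3} = \frac{4}{-3 + 9} = \frac{4}{6} = 4 \cdot \frac{1}{6} = \frac{2}{3} \approx 0.66667$)
$n{\left(y,V \right)} = 0$ ($n{\left(y,V \right)} = 0 \left(-4\right) V = 0 V = 0$)
$\left(-1\right) 0 n{\left(I,-4 + h 5 \right)} - 43 = \left(-1\right) 0 \cdot 0 - 43 = 0 \cdot 0 - 43 = 0 - 43 = -43$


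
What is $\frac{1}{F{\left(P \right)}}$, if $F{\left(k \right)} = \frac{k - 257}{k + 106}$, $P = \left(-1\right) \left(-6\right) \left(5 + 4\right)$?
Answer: $- \frac{160}{203} \approx -0.78818$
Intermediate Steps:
$P = 54$ ($P = 6 \cdot 9 = 54$)
$F{\left(k \right)} = \frac{-257 + k}{106 + k}$
$\frac{1}{F{\left(P \right)}} = \frac{1}{\frac{1}{106 + 54} \left(-257 + 54\right)} = \frac{1}{\frac{1}{160} \left(-203\right)} = \frac{1}{- \frac{203}{160}} = - \frac{160}{203}$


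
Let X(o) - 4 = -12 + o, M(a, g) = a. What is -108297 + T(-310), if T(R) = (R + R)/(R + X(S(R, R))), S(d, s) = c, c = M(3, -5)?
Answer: -6822587/63 ≈ -1.0830e+5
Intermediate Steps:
c = 3
S(d, s) = 3
X(o) = -8 + o (X(o) = 4 + (-12 + o) = -8 + o)
T(R) = 2*R/(-5 + R) (T(R) = (R + R)/(R + (-8 + 3)) = (2*R)/(R - 5) = (2*R)/(-5 + R) = 2*R/(-5 + R))
-108297 + T(-310) = -108297 + 2*(-310)/(-5 - 310) = -108297 + 2*(-310)/(-315) = -108297 + 2*(-310)*(-1/315) = -108297 + 124/63 = -6822587/63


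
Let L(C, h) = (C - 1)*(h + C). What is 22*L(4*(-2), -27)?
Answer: 6930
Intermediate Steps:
L(C, h) = (-1 + C)*(C + h)
22*L(4*(-2), -27) = 22*((4*(-2))**2 - 4*(-2) - 1*(-27) + (4*(-2))*(-27)) = 22*((-8)**2 - 1*(-8) + 27 - 8*(-27)) = 22*(64 + 8 + 27 + 216) = 22*315 = 6930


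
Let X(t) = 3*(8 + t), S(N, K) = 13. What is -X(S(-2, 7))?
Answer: -63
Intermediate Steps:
X(t) = 24 + 3*t
-X(S(-2, 7)) = -(24 + 3*13) = -(24 + 39) = -1*63 = -63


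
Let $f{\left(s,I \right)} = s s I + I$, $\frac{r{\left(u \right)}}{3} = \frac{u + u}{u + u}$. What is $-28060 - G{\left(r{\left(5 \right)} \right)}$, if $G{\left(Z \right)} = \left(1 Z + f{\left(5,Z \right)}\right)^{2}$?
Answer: $-34621$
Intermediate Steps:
$r{\left(u \right)} = 3$ ($r{\left(u \right)} = 3 \frac{u + u}{u + u} = 3 \frac{2 u}{2 u} = 3 \cdot 2 u \frac{1}{2 u} = 3 \cdot 1 = 3$)
$f{\left(s,I \right)} = I + I s^{2}$ ($f{\left(s,I \right)} = s^{2} I + I = I s^{2} + I = I + I s^{2}$)
$G{\left(Z \right)} = 729 Z^{2}$ ($G{\left(Z \right)} = \left(1 Z + Z \left(1 + 5^{2}\right)\right)^{2} = \left(Z + Z \left(1 + 25\right)\right)^{2} = \left(Z + Z 26\right)^{2} = \left(Z + 26 Z\right)^{2} = \left(27 Z\right)^{2} = 729 Z^{2}$)
$-28060 - G{\left(r{\left(5 \right)} \right)} = -28060 - 729 \cdot 3^{2} = -28060 - 729 \cdot 9 = -28060 - 6561 = -34621$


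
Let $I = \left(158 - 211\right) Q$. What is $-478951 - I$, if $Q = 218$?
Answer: $-467397$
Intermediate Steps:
$I = -11554$ ($I = \left(158 - 211\right) 218 = \left(-53\right) 218 = -11554$)
$-478951 - I = -478951 - -11554 = -478951 + 11554 = -467397$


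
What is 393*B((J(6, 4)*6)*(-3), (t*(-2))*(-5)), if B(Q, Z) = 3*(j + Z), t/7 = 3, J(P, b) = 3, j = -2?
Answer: 245232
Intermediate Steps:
t = 21 (t = 7*3 = 21)
B(Q, Z) = -6 + 3*Z (B(Q, Z) = 3*(-2 + Z) = -6 + 3*Z)
393*B((J(6, 4)*6)*(-3), (t*(-2))*(-5)) = 393*(-6 + 3*((21*(-2))*(-5))) = 393*(-6 + 3*(-42*(-5))) = 393*(-6 + 3*210) = 393*(-6 + 630) = 393*624 = 245232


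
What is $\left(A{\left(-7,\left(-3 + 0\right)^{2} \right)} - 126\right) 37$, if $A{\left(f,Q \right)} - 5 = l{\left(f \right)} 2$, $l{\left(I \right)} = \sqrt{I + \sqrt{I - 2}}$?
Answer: $-4477 + 74 \sqrt{-7 + 3 i} \approx -4435.9 + 200.04 i$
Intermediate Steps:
$l{\left(I \right)} = \sqrt{I + \sqrt{-2 + I}}$
$A{\left(f,Q \right)} = 5 + 2 \sqrt{f + \sqrt{-2 + f}}$ ($A{\left(f,Q \right)} = 5 + \sqrt{f + \sqrt{-2 + f}} 2 = 5 + 2 \sqrt{f + \sqrt{-2 + f}}$)
$\left(A{\left(-7,\left(-3 + 0\right)^{2} \right)} - 126\right) 37 = \left(\left(5 + 2 \sqrt{-7 + \sqrt{-2 - 7}}\right) - 126\right) 37 = \left(\left(5 + 2 \sqrt{-7 + \sqrt{-9}}\right) - 126\right) 37 = \left(\left(5 + 2 \sqrt{-7 + 3 i}\right) - 126\right) 37 = \left(-121 + 2 \sqrt{-7 + 3 i}\right) 37 = -4477 + 74 \sqrt{-7 + 3 i}$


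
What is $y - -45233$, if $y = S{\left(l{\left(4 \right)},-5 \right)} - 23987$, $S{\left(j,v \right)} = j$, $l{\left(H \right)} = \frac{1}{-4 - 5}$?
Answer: $\frac{191213}{9} \approx 21246.0$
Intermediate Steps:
$l{\left(H \right)} = - \frac{1}{9}$ ($l{\left(H \right)} = \frac{1}{-9} = - \frac{1}{9}$)
$y = - \frac{215884}{9}$ ($y = - \frac{1}{9} - 23987 = - \frac{215884}{9} \approx -23987.0$)
$y - -45233 = - \frac{215884}{9} - -45233 = - \frac{215884}{9} + 45233 = \frac{191213}{9}$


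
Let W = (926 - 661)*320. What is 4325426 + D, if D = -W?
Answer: 4240626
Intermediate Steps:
W = 84800 (W = 265*320 = 84800)
D = -84800 (D = -1*84800 = -84800)
4325426 + D = 4325426 - 84800 = 4240626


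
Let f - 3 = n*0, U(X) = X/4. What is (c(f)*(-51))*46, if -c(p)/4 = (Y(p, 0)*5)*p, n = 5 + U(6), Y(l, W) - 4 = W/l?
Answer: 563040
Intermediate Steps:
U(X) = X/4 (U(X) = X*(¼) = X/4)
Y(l, W) = 4 + W/l
n = 13/2 (n = 5 + (¼)*6 = 5 + 3/2 = 13/2 ≈ 6.5000)
f = 3 (f = 3 + (13/2)*0 = 3 + 0 = 3)
c(p) = -80*p (c(p) = -4*(4 + 0/p)*5*p = -4*(4 + 0)*5*p = -4*4*5*p = -80*p)
(c(f)*(-51))*46 = (-80*3*(-51))*46 = -240*(-51)*46 = 12240*46 = 563040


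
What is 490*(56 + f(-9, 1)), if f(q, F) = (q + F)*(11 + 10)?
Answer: -54880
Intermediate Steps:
f(q, F) = 21*F + 21*q (f(q, F) = (F + q)*21 = 21*F + 21*q)
490*(56 + f(-9, 1)) = 490*(56 + (21*1 + 21*(-9))) = 490*(56 + (21 - 189)) = 490*(56 - 168) = 490*(-112) = -54880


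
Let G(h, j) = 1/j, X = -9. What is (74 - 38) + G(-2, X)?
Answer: 323/9 ≈ 35.889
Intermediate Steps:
(74 - 38) + G(-2, X) = (74 - 38) + 1/(-9) = 36 - ⅑ = 323/9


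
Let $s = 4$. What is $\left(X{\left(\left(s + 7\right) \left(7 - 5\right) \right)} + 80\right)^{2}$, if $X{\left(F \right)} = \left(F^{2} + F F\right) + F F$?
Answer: $2347024$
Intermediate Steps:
$X{\left(F \right)} = 3 F^{2}$ ($X{\left(F \right)} = \left(F^{2} + F^{2}\right) + F^{2} = 2 F^{2} + F^{2} = 3 F^{2}$)
$\left(X{\left(\left(s + 7\right) \left(7 - 5\right) \right)} + 80\right)^{2} = \left(3 \left(\left(4 + 7\right) \left(7 - 5\right)\right)^{2} + 80\right)^{2} = \left(3 \left(11 \cdot 2\right)^{2} + 80\right)^{2} = \left(3 \cdot 22^{2} + 80\right)^{2} = \left(3 \cdot 484 + 80\right)^{2} = \left(1452 + 80\right)^{2} = 1532^{2} = 2347024$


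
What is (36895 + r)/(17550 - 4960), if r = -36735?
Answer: 16/1259 ≈ 0.012709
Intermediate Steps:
(36895 + r)/(17550 - 4960) = (36895 - 36735)/(17550 - 4960) = 160/12590 = 160*(1/12590) = 16/1259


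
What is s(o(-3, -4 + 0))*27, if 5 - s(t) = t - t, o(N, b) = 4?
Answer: 135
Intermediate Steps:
s(t) = 5 (s(t) = 5 - (t - t) = 5 - 1*0 = 5 + 0 = 5)
s(o(-3, -4 + 0))*27 = 5*27 = 135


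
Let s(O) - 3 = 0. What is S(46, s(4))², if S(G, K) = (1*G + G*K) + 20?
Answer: 41616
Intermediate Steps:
s(O) = 3 (s(O) = 3 + 0 = 3)
S(G, K) = 20 + G + G*K (S(G, K) = (G + G*K) + 20 = 20 + G + G*K)
S(46, s(4))² = (20 + 46 + 46*3)² = (20 + 46 + 138)² = 204² = 41616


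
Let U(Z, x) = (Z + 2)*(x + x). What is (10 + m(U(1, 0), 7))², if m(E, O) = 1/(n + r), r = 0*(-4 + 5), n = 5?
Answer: 2601/25 ≈ 104.04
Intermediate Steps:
r = 0 (r = 0*1 = 0)
U(Z, x) = 2*x*(2 + Z) (U(Z, x) = (2 + Z)*(2*x) = 2*x*(2 + Z))
m(E, O) = ⅕ (m(E, O) = 1/(5 + 0) = 1/5 = ⅕)
(10 + m(U(1, 0), 7))² = (10 + ⅕)² = (51/5)² = 2601/25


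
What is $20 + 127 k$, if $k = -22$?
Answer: $-2774$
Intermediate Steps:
$20 + 127 k = 20 + 127 \left(-22\right) = 20 - 2794 = -2774$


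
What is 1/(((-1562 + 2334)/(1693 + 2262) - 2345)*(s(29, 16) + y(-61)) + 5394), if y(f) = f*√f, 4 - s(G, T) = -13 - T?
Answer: -225196852839/3920355046961175614 - 447465443453*I*√61/3920355046961175614 ≈ -5.7443e-8 - 8.9145e-7*I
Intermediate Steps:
s(G, T) = 17 + T (s(G, T) = 4 - (-13 - T) = 4 + (13 + T) = 17 + T)
y(f) = f^(3/2)
1/(((-1562 + 2334)/(1693 + 2262) - 2345)*(s(29, 16) + y(-61)) + 5394) = 1/(((-1562 + 2334)/(1693 + 2262) - 2345)*((17 + 16) + (-61)^(3/2)) + 5394) = 1/((772/3955 - 2345)*(33 - 61*I*√61) + 5394) = 1/(-9273703*(33 - 61*I*√61)/3955 + 5394) = 1/((-306032199/3955 + 565695883*I*√61/3955) + 5394) = 1/(-284698929/3955 + 565695883*I*√61/3955)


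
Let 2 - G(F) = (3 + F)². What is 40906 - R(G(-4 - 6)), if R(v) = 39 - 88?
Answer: 40955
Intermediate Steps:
G(F) = 2 - (3 + F)²
R(v) = -49
40906 - R(G(-4 - 6)) = 40906 - 1*(-49) = 40906 + 49 = 40955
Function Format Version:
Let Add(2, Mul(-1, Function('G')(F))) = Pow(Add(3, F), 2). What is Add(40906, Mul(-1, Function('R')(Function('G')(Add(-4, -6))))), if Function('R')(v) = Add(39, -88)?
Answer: 40955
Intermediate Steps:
Function('G')(F) = Add(2, Mul(-1, Pow(Add(3, F), 2)))
Function('R')(v) = -49
Add(40906, Mul(-1, Function('R')(Function('G')(Add(-4, -6))))) = Add(40906, Mul(-1, -49)) = Add(40906, 49) = 40955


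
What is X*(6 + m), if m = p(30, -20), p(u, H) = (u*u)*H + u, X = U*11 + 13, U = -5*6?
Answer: 5694588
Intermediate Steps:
U = -30
X = -317 (X = -30*11 + 13 = -330 + 13 = -317)
p(u, H) = u + H*u² (p(u, H) = u²*H + u = H*u² + u = u + H*u²)
m = -17970 (m = 30*(1 - 20*30) = 30*(1 - 600) = 30*(-599) = -17970)
X*(6 + m) = -317*(6 - 17970) = -317*(-17964) = 5694588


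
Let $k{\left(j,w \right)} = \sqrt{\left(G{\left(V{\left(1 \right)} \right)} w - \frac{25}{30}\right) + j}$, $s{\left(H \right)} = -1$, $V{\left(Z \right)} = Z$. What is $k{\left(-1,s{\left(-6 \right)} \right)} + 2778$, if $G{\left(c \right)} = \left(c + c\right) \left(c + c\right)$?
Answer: $2778 + \frac{i \sqrt{210}}{6} \approx 2778.0 + 2.4152 i$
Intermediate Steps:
$G{\left(c \right)} = 4 c^{2}$ ($G{\left(c \right)} = 2 c 2 c = 4 c^{2}$)
$k{\left(j,w \right)} = \sqrt{- \frac{5}{6} + j + 4 w}$ ($k{\left(j,w \right)} = \sqrt{\left(4 \cdot 1^{2} w - \frac{25}{30}\right) + j} = \sqrt{\left(4 \cdot 1 w - \frac{5}{6}\right) + j} = \sqrt{\left(4 w - \frac{5}{6}\right) + j} = \sqrt{\left(- \frac{5}{6} + 4 w\right) + j} = \sqrt{- \frac{5}{6} + j + 4 w}$)
$k{\left(-1,s{\left(-6 \right)} \right)} + 2778 = \frac{\sqrt{-30 + 36 \left(-1\right) + 144 \left(-1\right)}}{6} + 2778 = \frac{\sqrt{-30 - 36 - 144}}{6} + 2778 = \frac{\sqrt{-210}}{6} + 2778 = \frac{i \sqrt{210}}{6} + 2778 = 2778 + \frac{i \sqrt{210}}{6}$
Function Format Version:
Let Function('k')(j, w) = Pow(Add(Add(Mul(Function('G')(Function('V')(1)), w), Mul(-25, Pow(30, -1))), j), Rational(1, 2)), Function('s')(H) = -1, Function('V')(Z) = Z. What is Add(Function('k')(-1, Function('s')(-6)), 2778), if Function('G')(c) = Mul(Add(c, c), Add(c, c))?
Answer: Add(2778, Mul(Rational(1, 6), I, Pow(210, Rational(1, 2)))) ≈ Add(2778.0, Mul(2.4152, I))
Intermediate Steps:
Function('G')(c) = Mul(4, Pow(c, 2)) (Function('G')(c) = Mul(Mul(2, c), Mul(2, c)) = Mul(4, Pow(c, 2)))
Function('k')(j, w) = Pow(Add(Rational(-5, 6), j, Mul(4, w)), Rational(1, 2)) (Function('k')(j, w) = Pow(Add(Add(Mul(Mul(4, Pow(1, 2)), w), Mul(-25, Pow(30, -1))), j), Rational(1, 2)) = Pow(Add(Add(Mul(Mul(4, 1), w), Mul(-25, Rational(1, 30))), j), Rational(1, 2)) = Pow(Add(Add(Mul(4, w), Rational(-5, 6)), j), Rational(1, 2)) = Pow(Add(Add(Rational(-5, 6), Mul(4, w)), j), Rational(1, 2)) = Pow(Add(Rational(-5, 6), j, Mul(4, w)), Rational(1, 2)))
Add(Function('k')(-1, Function('s')(-6)), 2778) = Add(Mul(Rational(1, 6), Pow(Add(-30, Mul(36, -1), Mul(144, -1)), Rational(1, 2))), 2778) = Add(Mul(Rational(1, 6), Pow(Add(-30, -36, -144), Rational(1, 2))), 2778) = Add(Mul(Rational(1, 6), Pow(-210, Rational(1, 2))), 2778) = Add(Mul(Rational(1, 6), Mul(I, Pow(210, Rational(1, 2)))), 2778) = Add(Mul(Rational(1, 6), I, Pow(210, Rational(1, 2))), 2778) = Add(2778, Mul(Rational(1, 6), I, Pow(210, Rational(1, 2))))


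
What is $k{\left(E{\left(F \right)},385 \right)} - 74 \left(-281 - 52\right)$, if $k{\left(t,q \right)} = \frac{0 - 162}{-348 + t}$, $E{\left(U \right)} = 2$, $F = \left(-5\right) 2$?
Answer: $\frac{4263147}{173} \approx 24642.0$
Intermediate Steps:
$F = -10$
$k{\left(t,q \right)} = - \frac{162}{-348 + t}$
$k{\left(E{\left(F \right)},385 \right)} - 74 \left(-281 - 52\right) = - \frac{162}{-348 + 2} - 74 \left(-281 - 52\right) = - \frac{162}{-346} - -24642 = \left(-162\right) \left(- \frac{1}{346}\right) + 24642 = \frac{81}{173} + 24642 = \frac{4263147}{173}$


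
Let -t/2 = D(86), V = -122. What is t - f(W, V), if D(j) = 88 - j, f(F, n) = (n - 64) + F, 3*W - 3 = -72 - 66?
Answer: 227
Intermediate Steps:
W = -45 (W = 1 + (-72 - 66)/3 = 1 + (⅓)*(-138) = 1 - 46 = -45)
f(F, n) = -64 + F + n (f(F, n) = (-64 + n) + F = -64 + F + n)
t = -4 (t = -2*(88 - 1*86) = -2*(88 - 86) = -2*2 = -4)
t - f(W, V) = -4 - (-64 - 45 - 122) = -4 - 1*(-231) = -4 + 231 = 227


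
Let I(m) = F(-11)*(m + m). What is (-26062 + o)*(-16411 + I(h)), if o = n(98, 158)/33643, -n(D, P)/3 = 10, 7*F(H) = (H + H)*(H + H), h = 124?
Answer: -4519924083880/235501 ≈ -1.9193e+7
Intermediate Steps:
F(H) = 4*H²/7 (F(H) = ((H + H)*(H + H))/7 = ((2*H)*(2*H))/7 = (4*H²)/7 = 4*H²/7)
n(D, P) = -30 (n(D, P) = -3*10 = -30)
o = -30/33643 ≈ -0.00089172
I(m) = 968*m/7 (I(m) = ((4/7)*(-11)²)*(m + m) = ((4/7)*121)*(2*m) = 484*(2*m)/7 = 968*m/7)
(-26062 + o)*(-16411 + I(h)) = (-26062 - 30/33643)*(-16411 + (968/7)*124) = -876803896*(-16411 + 120032/7)/33643 = -876803896/33643*5155/7 = -4519924083880/235501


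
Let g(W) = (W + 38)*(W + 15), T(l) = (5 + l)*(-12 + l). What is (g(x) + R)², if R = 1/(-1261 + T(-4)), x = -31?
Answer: 20456150625/1630729 ≈ 12544.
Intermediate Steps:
T(l) = (-12 + l)*(5 + l)
g(W) = (15 + W)*(38 + W) (g(W) = (38 + W)*(15 + W) = (15 + W)*(38 + W))
R = -1/1277 (R = 1/(-1261 + (-60 + (-4)² - 7*(-4))) = 1/(-1261 + (-60 + 16 + 28)) = 1/(-1261 - 16) = 1/(-1277) = -1/1277 ≈ -0.00078308)
(g(x) + R)² = ((570 + (-31)² + 53*(-31)) - 1/1277)² = ((570 + 961 - 1643) - 1/1277)² = (-112 - 1/1277)² = (-143025/1277)² = 20456150625/1630729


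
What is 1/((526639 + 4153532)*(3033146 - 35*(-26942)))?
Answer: 1/18608902795836 ≈ 5.3738e-14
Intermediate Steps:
1/((526639 + 4153532)*(3033146 - 35*(-26942))) = 1/(4680171*(3033146 + 942970)) = 1/(4680171*3976116) = 1/18608902795836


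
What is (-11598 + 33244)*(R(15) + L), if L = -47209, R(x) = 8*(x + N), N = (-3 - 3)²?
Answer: -1013054446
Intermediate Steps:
N = 36 (N = (-6)² = 36)
R(x) = 288 + 8*x (R(x) = 8*(x + 36) = 8*(36 + x) = 288 + 8*x)
(-11598 + 33244)*(R(15) + L) = (-11598 + 33244)*((288 + 8*15) - 47209) = 21646*((288 + 120) - 47209) = 21646*(408 - 47209) = 21646*(-46801) = -1013054446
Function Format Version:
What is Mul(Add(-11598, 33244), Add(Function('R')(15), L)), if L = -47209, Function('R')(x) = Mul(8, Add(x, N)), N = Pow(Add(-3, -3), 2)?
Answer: -1013054446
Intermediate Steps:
N = 36 (N = Pow(-6, 2) = 36)
Function('R')(x) = Add(288, Mul(8, x)) (Function('R')(x) = Mul(8, Add(x, 36)) = Mul(8, Add(36, x)) = Add(288, Mul(8, x)))
Mul(Add(-11598, 33244), Add(Function('R')(15), L)) = Mul(Add(-11598, 33244), Add(Add(288, Mul(8, 15)), -47209)) = Mul(21646, Add(Add(288, 120), -47209)) = Mul(21646, Add(408, -47209)) = Mul(21646, -46801) = -1013054446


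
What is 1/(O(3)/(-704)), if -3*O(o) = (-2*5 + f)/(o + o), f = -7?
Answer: -12672/17 ≈ -745.41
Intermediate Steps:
O(o) = 17/(6*o) (O(o) = -(-2*5 - 7)/(3*(o + o)) = -(-10 - 7)/(3*(2*o)) = -(-17)*1/(2*o)/3 = -(-17)/(6*o) = 17/(6*o))
1/(O(3)/(-704)) = 1/(((17/6)/3)/(-704)) = 1/(((17/6)*(⅓))*(-1/704)) = 1/((17/18)*(-1/704)) = 1/(-17/12672) = -12672/17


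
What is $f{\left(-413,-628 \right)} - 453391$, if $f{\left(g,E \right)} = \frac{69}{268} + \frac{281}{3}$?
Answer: $- \frac{364450849}{804} \approx -4.533 \cdot 10^{5}$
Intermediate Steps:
$f{\left(g,E \right)} = \frac{75515}{804}$ ($f{\left(g,E \right)} = 69 \cdot \frac{1}{268} + 281 \cdot \frac{1}{3} = \frac{69}{268} + \frac{281}{3} = \frac{75515}{804}$)
$f{\left(-413,-628 \right)} - 453391 = \frac{75515}{804} - 453391 = - \frac{364450849}{804}$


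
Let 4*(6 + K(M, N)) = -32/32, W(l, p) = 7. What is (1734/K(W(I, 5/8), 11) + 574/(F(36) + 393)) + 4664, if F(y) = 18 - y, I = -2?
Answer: 1645534/375 ≈ 4388.1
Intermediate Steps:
K(M, N) = -25/4 (K(M, N) = -6 + (-32/32)/4 = -6 + (-32*1/32)/4 = -6 + (¼)*(-1) = -6 - ¼ = -25/4)
(1734/K(W(I, 5/8), 11) + 574/(F(36) + 393)) + 4664 = (1734/(-25/4) + 574/((18 - 1*36) + 393)) + 4664 = (1734*(-4/25) + 574/((18 - 36) + 393)) + 4664 = (-6936/25 + 574/(-18 + 393)) + 4664 = (-6936/25 + 574/375) + 4664 = -103466/375 + 4664 = 1645534/375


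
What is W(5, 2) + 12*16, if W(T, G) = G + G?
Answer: 196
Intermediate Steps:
W(T, G) = 2*G
W(5, 2) + 12*16 = 2*2 + 12*16 = 4 + 192 = 196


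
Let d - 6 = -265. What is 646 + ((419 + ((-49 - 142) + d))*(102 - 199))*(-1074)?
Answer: -3228872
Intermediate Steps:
d = -259 (d = 6 - 265 = -259)
646 + ((419 + ((-49 - 142) + d))*(102 - 199))*(-1074) = 646 + ((419 + ((-49 - 142) - 259))*(102 - 199))*(-1074) = 646 + ((419 + (-191 - 259))*(-97))*(-1074) = 646 + ((419 - 450)*(-97))*(-1074) = 646 - 31*(-97)*(-1074) = 646 + 3007*(-1074) = 646 - 3229518 = -3228872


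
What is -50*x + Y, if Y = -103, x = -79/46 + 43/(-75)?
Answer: 796/69 ≈ 11.536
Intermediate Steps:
x = -7903/3450 (x = -79*1/46 + 43*(-1/75) = -79/46 - 43/75 = -7903/3450 ≈ -2.2907)
-50*x + Y = -50*(-7903/3450) - 103 = 7903/69 - 103 = 796/69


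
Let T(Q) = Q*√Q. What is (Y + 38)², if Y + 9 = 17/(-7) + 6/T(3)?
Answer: 103984/147 + 248*√3/7 ≈ 768.74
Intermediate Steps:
T(Q) = Q^(3/2)
Y = -80/7 + 2*√3/3 (Y = -9 + (17/(-7) + 6/(3^(3/2))) = -9 + (17*(-⅐) + 6/((3*√3))) = -9 + (-17/7 + 6*(√3/9)) = -9 + (-17/7 + 2*√3/3) = -80/7 + 2*√3/3 ≈ -10.274)
(Y + 38)² = ((-80/7 + 2*√3/3) + 38)² = (186/7 + 2*√3/3)²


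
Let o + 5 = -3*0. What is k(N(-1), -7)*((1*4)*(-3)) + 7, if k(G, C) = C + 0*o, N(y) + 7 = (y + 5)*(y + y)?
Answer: 91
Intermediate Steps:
o = -5 (o = -5 - 3*0 = -5 + 0 = -5)
N(y) = -7 + 2*y*(5 + y) (N(y) = -7 + (y + 5)*(y + y) = -7 + (5 + y)*(2*y) = -7 + 2*y*(5 + y))
k(G, C) = C (k(G, C) = C + 0*(-5) = C + 0 = C)
k(N(-1), -7)*((1*4)*(-3)) + 7 = -7*1*4*(-3) + 7 = -28*(-3) + 7 = -7*(-12) + 7 = 84 + 7 = 91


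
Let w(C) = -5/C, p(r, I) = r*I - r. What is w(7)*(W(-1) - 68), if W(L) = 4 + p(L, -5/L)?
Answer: 340/7 ≈ 48.571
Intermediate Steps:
p(r, I) = -r + I*r (p(r, I) = I*r - r = -r + I*r)
W(L) = 4 + L*(-1 - 5/L)
w(7)*(W(-1) - 68) = (-5/7)*((-1 - 1*(-1)) - 68) = (-5*⅐)*((-1 + 1) - 68) = -5*(0 - 68)/7 = -5/7*(-68) = 340/7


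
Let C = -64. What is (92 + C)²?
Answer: 784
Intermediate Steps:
(92 + C)² = (92 - 64)² = 28² = 784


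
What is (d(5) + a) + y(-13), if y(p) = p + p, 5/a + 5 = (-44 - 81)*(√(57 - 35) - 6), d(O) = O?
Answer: -177322/8451 + 25*√22/8451 ≈ -20.969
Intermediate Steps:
a = 5/(745 - 125*√22) (a = 5/(-5 + (-44 - 81)*(√(57 - 35) - 6)) = 5/(-5 - 125*(√22 - 6)) = 5/(-5 - 125*(-6 + √22)) = 5/(-5 + (750 - 125*√22)) = 5/(745 - 125*√22) ≈ 0.031506)
y(p) = 2*p
(d(5) + a) + y(-13) = (5 + (149/8451 + 25*√22/8451)) + 2*(-13) = (42404/8451 + 25*√22/8451) - 26 = -177322/8451 + 25*√22/8451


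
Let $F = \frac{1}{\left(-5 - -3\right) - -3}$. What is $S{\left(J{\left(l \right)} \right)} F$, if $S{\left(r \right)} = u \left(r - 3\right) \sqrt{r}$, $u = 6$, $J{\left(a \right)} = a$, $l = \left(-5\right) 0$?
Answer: $0$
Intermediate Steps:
$l = 0$
$S{\left(r \right)} = \sqrt{r} \left(-18 + 6 r\right)$ ($S{\left(r \right)} = 6 \left(r - 3\right) \sqrt{r} = 6 \left(-3 + r\right) \sqrt{r} = \left(-18 + 6 r\right) \sqrt{r} = \sqrt{r} \left(-18 + 6 r\right)$)
$F = 1$ ($F = \frac{1}{\left(-5 + 3\right) + 3} = \frac{1}{-2 + 3} = 1^{-1} = 1$)
$S{\left(J{\left(l \right)} \right)} F = 6 \sqrt{0} \left(-3 + 0\right) 1 = 6 \cdot 0 \left(-3\right) 1 = 0 \cdot 1 = 0$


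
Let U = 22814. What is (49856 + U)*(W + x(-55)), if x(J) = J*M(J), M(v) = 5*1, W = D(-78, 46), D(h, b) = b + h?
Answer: -22309690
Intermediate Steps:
W = -32 (W = 46 - 78 = -32)
M(v) = 5
x(J) = 5*J (x(J) = J*5 = 5*J)
(49856 + U)*(W + x(-55)) = (49856 + 22814)*(-32 + 5*(-55)) = 72670*(-32 - 275) = 72670*(-307) = -22309690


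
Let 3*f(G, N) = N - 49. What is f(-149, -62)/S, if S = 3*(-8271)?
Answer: 37/24813 ≈ 0.0014912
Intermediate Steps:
f(G, N) = -49/3 + N/3 (f(G, N) = (N - 49)/3 = (-49 + N)/3 = -49/3 + N/3)
S = -24813
f(-149, -62)/S = (-49/3 + (⅓)*(-62))/(-24813) = (-49/3 - 62/3)*(-1/24813) = -37*(-1/24813) = 37/24813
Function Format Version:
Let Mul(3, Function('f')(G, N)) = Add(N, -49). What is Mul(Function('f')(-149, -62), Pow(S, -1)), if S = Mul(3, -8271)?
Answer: Rational(37, 24813) ≈ 0.0014912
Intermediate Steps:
Function('f')(G, N) = Add(Rational(-49, 3), Mul(Rational(1, 3), N)) (Function('f')(G, N) = Mul(Rational(1, 3), Add(N, -49)) = Mul(Rational(1, 3), Add(-49, N)) = Add(Rational(-49, 3), Mul(Rational(1, 3), N)))
S = -24813
Mul(Function('f')(-149, -62), Pow(S, -1)) = Mul(Add(Rational(-49, 3), Mul(Rational(1, 3), -62)), Pow(-24813, -1)) = Mul(Add(Rational(-49, 3), Rational(-62, 3)), Rational(-1, 24813)) = Mul(-37, Rational(-1, 24813)) = Rational(37, 24813)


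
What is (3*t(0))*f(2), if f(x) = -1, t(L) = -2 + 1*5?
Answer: -9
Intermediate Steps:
t(L) = 3 (t(L) = -2 + 5 = 3)
(3*t(0))*f(2) = (3*3)*(-1) = 9*(-1) = -9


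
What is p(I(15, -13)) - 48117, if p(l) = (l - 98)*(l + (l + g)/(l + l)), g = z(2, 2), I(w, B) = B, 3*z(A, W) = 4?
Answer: -1214819/26 ≈ -46724.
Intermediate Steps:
z(A, W) = 4/3 (z(A, W) = (⅓)*4 = 4/3)
g = 4/3 ≈ 1.3333
p(l) = (-98 + l)*(l + (4/3 + l)/(2*l)) (p(l) = (l - 98)*(l + (l + 4/3)/(l + l)) = (-98 + l)*(l + (4/3 + l)/((2*l))) = (-98 + l)*(l + (4/3 + l)*(1/(2*l))) = (-98 + l)*(l + (4/3 + l)/(2*l)))
p(I(15, -13)) - 48117 = (⅙)*(-392 - 13*(-290 - 585*(-13) + 6*(-13)²))/(-13) - 48117 = (⅙)*(-1/13)*(-392 - 13*(-290 + 7605 + 6*169)) - 48117 = (⅙)*(-1/13)*(-392 - 13*(-290 + 7605 + 1014)) - 48117 = (⅙)*(-1/13)*(-392 - 13*8329) - 48117 = (⅙)*(-1/13)*(-392 - 108277) - 48117 = (⅙)*(-1/13)*(-108669) - 48117 = 36223/26 - 48117 = -1214819/26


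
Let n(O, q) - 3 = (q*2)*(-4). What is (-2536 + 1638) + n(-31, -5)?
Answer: -855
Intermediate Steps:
n(O, q) = 3 - 8*q (n(O, q) = 3 + (q*2)*(-4) = 3 + (2*q)*(-4) = 3 - 8*q)
(-2536 + 1638) + n(-31, -5) = (-2536 + 1638) + (3 - 8*(-5)) = -898 + (3 + 40) = -898 + 43 = -855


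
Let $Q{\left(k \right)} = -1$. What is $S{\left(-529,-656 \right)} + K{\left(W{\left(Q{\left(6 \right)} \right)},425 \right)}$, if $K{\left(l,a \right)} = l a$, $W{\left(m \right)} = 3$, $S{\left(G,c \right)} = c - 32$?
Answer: $587$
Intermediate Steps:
$S{\left(G,c \right)} = -32 + c$ ($S{\left(G,c \right)} = c - 32 = -32 + c$)
$K{\left(l,a \right)} = a l$
$S{\left(-529,-656 \right)} + K{\left(W{\left(Q{\left(6 \right)} \right)},425 \right)} = \left(-32 - 656\right) + 425 \cdot 3 = -688 + 1275 = 587$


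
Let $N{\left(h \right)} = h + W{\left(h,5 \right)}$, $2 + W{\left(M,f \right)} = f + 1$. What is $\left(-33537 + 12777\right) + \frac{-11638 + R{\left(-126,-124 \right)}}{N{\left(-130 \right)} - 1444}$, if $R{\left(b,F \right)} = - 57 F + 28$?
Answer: $- \frac{16294329}{785} \approx -20757.0$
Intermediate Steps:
$W{\left(M,f \right)} = -1 + f$ ($W{\left(M,f \right)} = -2 + \left(f + 1\right) = -2 + \left(1 + f\right) = -1 + f$)
$N{\left(h \right)} = 4 + h$ ($N{\left(h \right)} = h + \left(-1 + 5\right) = h + 4 = 4 + h$)
$R{\left(b,F \right)} = 28 - 57 F$
$\left(-33537 + 12777\right) + \frac{-11638 + R{\left(-126,-124 \right)}}{N{\left(-130 \right)} - 1444} = \left(-33537 + 12777\right) + \frac{-11638 + \left(28 - -7068\right)}{\left(4 - 130\right) - 1444} = -20760 + \frac{-11638 + \left(28 + 7068\right)}{-126 - 1444} = -20760 + \frac{-11638 + 7096}{-1570} = -20760 - - \frac{2271}{785} = -20760 + \frac{2271}{785} = - \frac{16294329}{785}$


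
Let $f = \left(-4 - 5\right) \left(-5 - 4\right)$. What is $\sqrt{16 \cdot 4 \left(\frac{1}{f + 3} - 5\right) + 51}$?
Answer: $\frac{i \sqrt{118293}}{21} \approx 16.378 i$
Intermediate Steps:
$f = 81$ ($f = \left(-9\right) \left(-9\right) = 81$)
$\sqrt{16 \cdot 4 \left(\frac{1}{f + 3} - 5\right) + 51} = \sqrt{16 \cdot 4 \left(\frac{1}{81 + 3} - 5\right) + 51} = \sqrt{16 \cdot 4 \left(\frac{1}{84} - 5\right) + 51} = \sqrt{16 \cdot 4 \left(- \frac{419}{84}\right) + 51} = \sqrt{16 \left(- \frac{419}{21}\right) + 51} = \sqrt{- \frac{6704}{21} + 51} = \sqrt{- \frac{5633}{21}} = \frac{i \sqrt{118293}}{21}$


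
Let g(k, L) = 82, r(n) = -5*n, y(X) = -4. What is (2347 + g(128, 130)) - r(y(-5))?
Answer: 2409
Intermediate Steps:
(2347 + g(128, 130)) - r(y(-5)) = (2347 + 82) - (-5)*(-4) = 2429 - 1*20 = 2429 - 20 = 2409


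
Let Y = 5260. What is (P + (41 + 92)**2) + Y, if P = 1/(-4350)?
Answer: 99828149/4350 ≈ 22949.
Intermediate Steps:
P = -1/4350 ≈ -0.00022989
(P + (41 + 92)**2) + Y = (-1/4350 + (41 + 92)**2) + 5260 = (-1/4350 + 133**2) + 5260 = (-1/4350 + 17689) + 5260 = 76947149/4350 + 5260 = 99828149/4350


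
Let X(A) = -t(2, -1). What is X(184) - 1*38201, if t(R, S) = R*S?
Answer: -38199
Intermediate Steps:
X(A) = 2 (X(A) = -2*(-1) = -1*(-2) = 2)
X(184) - 1*38201 = 2 - 1*38201 = 2 - 38201 = -38199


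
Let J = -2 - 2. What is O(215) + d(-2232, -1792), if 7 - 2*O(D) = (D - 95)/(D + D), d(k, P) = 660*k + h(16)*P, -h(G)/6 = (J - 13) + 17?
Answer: -126688031/86 ≈ -1.4731e+6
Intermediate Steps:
J = -4
h(G) = 0 (h(G) = -6*((-4 - 13) + 17) = -6*(-17 + 17) = -6*0 = 0)
d(k, P) = 660*k (d(k, P) = 660*k + 0*P = 660*k + 0 = 660*k)
O(D) = 7/2 - (-95 + D)/(4*D) (O(D) = 7/2 - (D - 95)/(2*(D + D)) = 7/2 - (-95 + D)/(2*(2*D)) = 7/2 - (-95 + D)*1/(2*D)/2 = 7/2 - (-95 + D)/(4*D))
O(215) + d(-2232, -1792) = (¼)*(95 + 13*215)/215 + 660*(-2232) = (¼)*(1/215)*(95 + 2795) - 1473120 = (¼)*(1/215)*2890 - 1473120 = 289/86 - 1473120 = -126688031/86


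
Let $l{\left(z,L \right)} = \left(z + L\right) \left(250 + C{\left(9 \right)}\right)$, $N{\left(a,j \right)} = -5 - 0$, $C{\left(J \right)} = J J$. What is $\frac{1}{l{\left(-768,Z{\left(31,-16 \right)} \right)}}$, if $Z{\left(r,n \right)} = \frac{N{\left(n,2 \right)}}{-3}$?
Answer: $- \frac{3}{760969} \approx -3.9423 \cdot 10^{-6}$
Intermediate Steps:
$C{\left(J \right)} = J^{2}$
$N{\left(a,j \right)} = -5$ ($N{\left(a,j \right)} = -5 + 0 = -5$)
$Z{\left(r,n \right)} = \frac{5}{3}$ ($Z{\left(r,n \right)} = - \frac{5}{-3} = \left(-5\right) \left(- \frac{1}{3}\right) = \frac{5}{3}$)
$l{\left(z,L \right)} = 331 L + 331 z$ ($l{\left(z,L \right)} = \left(z + L\right) \left(250 + 9^{2}\right) = \left(L + z\right) \left(250 + 81\right) = \left(L + z\right) 331 = 331 L + 331 z$)
$\frac{1}{l{\left(-768,Z{\left(31,-16 \right)} \right)}} = \frac{1}{331 \cdot \frac{5}{3} + 331 \left(-768\right)} = \frac{1}{\frac{1655}{3} - 254208} = \frac{1}{- \frac{760969}{3}} = - \frac{3}{760969}$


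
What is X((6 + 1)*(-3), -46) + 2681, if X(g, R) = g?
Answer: 2660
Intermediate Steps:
X((6 + 1)*(-3), -46) + 2681 = (6 + 1)*(-3) + 2681 = 7*(-3) + 2681 = -21 + 2681 = 2660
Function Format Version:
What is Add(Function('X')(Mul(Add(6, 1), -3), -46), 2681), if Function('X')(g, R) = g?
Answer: 2660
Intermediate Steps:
Add(Function('X')(Mul(Add(6, 1), -3), -46), 2681) = Add(Mul(Add(6, 1), -3), 2681) = Add(Mul(7, -3), 2681) = Add(-21, 2681) = 2660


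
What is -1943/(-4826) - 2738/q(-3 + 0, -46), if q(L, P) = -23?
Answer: 13258277/110998 ≈ 119.45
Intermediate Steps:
-1943/(-4826) - 2738/q(-3 + 0, -46) = -1943/(-4826) - 2738/(-23) = -1943*(-1/4826) - 2738*(-1/23) = 1943/4826 + 2738/23 = 13258277/110998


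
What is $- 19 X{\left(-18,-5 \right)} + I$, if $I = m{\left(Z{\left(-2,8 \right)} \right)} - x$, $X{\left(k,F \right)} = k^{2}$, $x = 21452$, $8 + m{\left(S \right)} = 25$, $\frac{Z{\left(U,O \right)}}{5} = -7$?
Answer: $-27591$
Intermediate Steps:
$Z{\left(U,O \right)} = -35$ ($Z{\left(U,O \right)} = 5 \left(-7\right) = -35$)
$m{\left(S \right)} = 17$ ($m{\left(S \right)} = -8 + 25 = 17$)
$I = -21435$ ($I = 17 - 21452 = -21435$)
$- 19 X{\left(-18,-5 \right)} + I = - 19 \left(-18\right)^{2} - 21435 = \left(-19\right) 324 - 21435 = -6156 - 21435 = -27591$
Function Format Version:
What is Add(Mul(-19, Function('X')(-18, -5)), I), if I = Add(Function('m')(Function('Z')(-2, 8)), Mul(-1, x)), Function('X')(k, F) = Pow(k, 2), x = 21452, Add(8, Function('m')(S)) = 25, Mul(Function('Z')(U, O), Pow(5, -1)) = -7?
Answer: -27591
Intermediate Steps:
Function('Z')(U, O) = -35 (Function('Z')(U, O) = Mul(5, -7) = -35)
Function('m')(S) = 17 (Function('m')(S) = Add(-8, 25) = 17)
I = -21435 (I = Add(17, Mul(-1, 21452)) = Add(17, -21452) = -21435)
Add(Mul(-19, Function('X')(-18, -5)), I) = Add(Mul(-19, Pow(-18, 2)), -21435) = Add(Mul(-19, 324), -21435) = Add(-6156, -21435) = -27591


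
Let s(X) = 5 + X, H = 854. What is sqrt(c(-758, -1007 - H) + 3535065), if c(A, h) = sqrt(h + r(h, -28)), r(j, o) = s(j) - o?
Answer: sqrt(3535065 + I*sqrt(3689)) ≈ 1880.2 + 0.02*I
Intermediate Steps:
r(j, o) = 5 + j - o (r(j, o) = (5 + j) - o = 5 + j - o)
c(A, h) = sqrt(33 + 2*h) (c(A, h) = sqrt(h + (5 + h - 1*(-28))) = sqrt(h + (5 + h + 28)) = sqrt(h + (33 + h)) = sqrt(33 + 2*h))
sqrt(c(-758, -1007 - H) + 3535065) = sqrt(sqrt(33 + 2*(-1007 - 1*854)) + 3535065) = sqrt(sqrt(33 + 2*(-1007 - 854)) + 3535065) = sqrt(sqrt(33 + 2*(-1861)) + 3535065) = sqrt(sqrt(33 - 3722) + 3535065) = sqrt(sqrt(-3689) + 3535065) = sqrt(I*sqrt(3689) + 3535065) = sqrt(3535065 + I*sqrt(3689))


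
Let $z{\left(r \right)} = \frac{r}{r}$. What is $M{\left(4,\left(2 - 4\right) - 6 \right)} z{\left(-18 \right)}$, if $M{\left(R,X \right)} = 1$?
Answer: $1$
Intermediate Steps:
$z{\left(r \right)} = 1$
$M{\left(4,\left(2 - 4\right) - 6 \right)} z{\left(-18 \right)} = 1 \cdot 1 = 1$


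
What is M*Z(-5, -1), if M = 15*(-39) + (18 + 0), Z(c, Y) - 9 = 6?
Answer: -8505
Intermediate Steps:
Z(c, Y) = 15 (Z(c, Y) = 9 + 6 = 15)
M = -567 (M = -585 + 18 = -567)
M*Z(-5, -1) = -567*15 = -8505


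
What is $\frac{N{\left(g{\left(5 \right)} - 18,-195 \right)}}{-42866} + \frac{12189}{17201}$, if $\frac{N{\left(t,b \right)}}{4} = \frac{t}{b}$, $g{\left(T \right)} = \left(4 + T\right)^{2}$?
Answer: $\frac{16981766847}{23963487145} \approx 0.70865$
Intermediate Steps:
$N{\left(t,b \right)} = \frac{4 t}{b}$ ($N{\left(t,b \right)} = 4 \frac{t}{b} = \frac{4 t}{b}$)
$\frac{N{\left(g{\left(5 \right)} - 18,-195 \right)}}{-42866} + \frac{12189}{17201} = \frac{4 \left(\left(4 + 5\right)^{2} - 18\right) \frac{1}{-195}}{-42866} + \frac{12189}{17201} = 4 \left(9^{2} - 18\right) \left(- \frac{1}{195}\right) \left(- \frac{1}{42866}\right) + 12189 \cdot \frac{1}{17201} = 4 \left(81 - 18\right) \left(- \frac{1}{195}\right) \left(- \frac{1}{42866}\right) + \frac{12189}{17201} = 4 \cdot 63 \left(- \frac{1}{195}\right) \left(- \frac{1}{42866}\right) + \frac{12189}{17201} = \left(- \frac{84}{65}\right) \left(- \frac{1}{42866}\right) + \frac{12189}{17201} = \frac{42}{1393145} + \frac{12189}{17201} = \frac{16981766847}{23963487145}$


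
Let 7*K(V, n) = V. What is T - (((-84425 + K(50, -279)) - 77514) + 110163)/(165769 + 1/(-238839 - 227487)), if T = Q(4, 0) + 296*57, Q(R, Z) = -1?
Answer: 1304192842029679/77302394693 ≈ 16871.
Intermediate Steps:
K(V, n) = V/7
T = 16871 (T = -1 + 296*57 = -1 + 16872 = 16871)
T - (((-84425 + K(50, -279)) - 77514) + 110163)/(165769 + 1/(-238839 - 227487)) = 16871 - (((-84425 + (⅐)*50) - 77514) + 110163)/(165769 + 1/(-238839 - 227487)) = 16871 - (((-84425 + 50/7) - 77514) + 110163)/(165769 + 1/(-466326)) = 16871 - ((-590925/7 - 77514) + 110163)/(165769 - 1/466326) = 16871 - (-1133523/7 + 110163)/77302394693/466326 = 16871 - (-362382)*466326/(7*77302394693) = 16871 - 1*(-24141164076/77302394693) = 16871 + 24141164076/77302394693 = 1304192842029679/77302394693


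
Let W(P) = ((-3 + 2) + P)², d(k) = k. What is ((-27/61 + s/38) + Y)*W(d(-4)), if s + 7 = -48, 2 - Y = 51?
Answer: -2949075/2318 ≈ -1272.3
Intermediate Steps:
Y = -49 (Y = 2 - 1*51 = 2 - 51 = -49)
s = -55 (s = -7 - 48 = -55)
W(P) = (-1 + P)²
((-27/61 + s/38) + Y)*W(d(-4)) = ((-27/61 - 55/38) - 49)*(-1 - 4)² = ((-27*1/61 - 55*1/38) - 49)*(-5)² = ((-27/61 - 55/38) - 49)*25 = (-4381/2318 - 49)*25 = -117963/2318*25 = -2949075/2318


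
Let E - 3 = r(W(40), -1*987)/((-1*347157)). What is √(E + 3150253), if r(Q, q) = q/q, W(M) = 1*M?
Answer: √42184721994173443/115719 ≈ 1774.9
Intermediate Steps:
W(M) = M
r(Q, q) = 1
E = 1041470/347157 (E = 3 + 1/(-1*347157) = 3 + 1/(-347157) = 3 + 1*(-1/347157) = 3 - 1/347157 = 1041470/347157 ≈ 3.0000)
√(E + 3150253) = √(1041470/347157 + 3150253) = √(1093633422191/347157) = √42184721994173443/115719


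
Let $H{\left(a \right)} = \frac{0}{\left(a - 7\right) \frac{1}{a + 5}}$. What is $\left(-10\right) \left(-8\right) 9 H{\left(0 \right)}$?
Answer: $0$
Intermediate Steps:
$H{\left(a \right)} = 0$ ($H{\left(a \right)} = \frac{0}{\left(-7 + a\right) \frac{1}{5 + a}} = \frac{0}{\frac{1}{5 + a} \left(-7 + a\right)} = 0 \frac{5 + a}{-7 + a} = 0$)
$\left(-10\right) \left(-8\right) 9 H{\left(0 \right)} = \left(-10\right) \left(-8\right) 9 \cdot 0 = 80 \cdot 9 \cdot 0 = 720 \cdot 0 = 0$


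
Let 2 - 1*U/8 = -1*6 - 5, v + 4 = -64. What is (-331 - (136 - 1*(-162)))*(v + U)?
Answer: -22644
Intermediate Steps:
v = -68 (v = -4 - 64 = -68)
U = 104 (U = 16 - 8*(-1*6 - 5) = 16 - 8*(-6 - 5) = 16 - 8*(-11) = 16 + 88 = 104)
(-331 - (136 - 1*(-162)))*(v + U) = (-331 - (136 - 1*(-162)))*(-68 + 104) = (-331 - (136 + 162))*36 = (-331 - 1*298)*36 = (-331 - 298)*36 = -629*36 = -22644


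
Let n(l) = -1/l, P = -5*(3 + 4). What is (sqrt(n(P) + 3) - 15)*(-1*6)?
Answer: 90 - 6*sqrt(3710)/35 ≈ 79.558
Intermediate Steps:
P = -35 (P = -5*7 = -35)
(sqrt(n(P) + 3) - 15)*(-1*6) = (sqrt(-1/(-35) + 3) - 15)*(-1*6) = (sqrt(-1*(-1/35) + 3) - 15)*(-6) = (sqrt(1/35 + 3) - 15)*(-6) = (sqrt(106/35) - 15)*(-6) = (sqrt(3710)/35 - 15)*(-6) = (-15 + sqrt(3710)/35)*(-6) = 90 - 6*sqrt(3710)/35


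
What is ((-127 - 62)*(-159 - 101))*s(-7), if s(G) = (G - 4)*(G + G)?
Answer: 7567560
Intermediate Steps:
s(G) = 2*G*(-4 + G) (s(G) = (-4 + G)*(2*G) = 2*G*(-4 + G))
((-127 - 62)*(-159 - 101))*s(-7) = ((-127 - 62)*(-159 - 101))*(2*(-7)*(-4 - 7)) = (-189*(-260))*(2*(-7)*(-11)) = 49140*154 = 7567560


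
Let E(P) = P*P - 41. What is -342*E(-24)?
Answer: -182970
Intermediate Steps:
E(P) = -41 + P² (E(P) = P² - 41 = -41 + P²)
-342*E(-24) = -342*(-41 + (-24)²) = -342*(-41 + 576) = -342*535 = -182970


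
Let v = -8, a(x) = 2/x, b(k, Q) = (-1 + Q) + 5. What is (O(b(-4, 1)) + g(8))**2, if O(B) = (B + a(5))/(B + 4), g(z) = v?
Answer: 1369/25 ≈ 54.760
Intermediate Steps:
b(k, Q) = 4 + Q
g(z) = -8
O(B) = (2/5 + B)/(4 + B) (O(B) = (B + 2/5)/(B + 4) = (B + 2*(1/5))/(4 + B) = (B + 2/5)/(4 + B) = (2/5 + B)/(4 + B))
(O(b(-4, 1)) + g(8))**2 = ((2/5 + (4 + 1))/(4 + (4 + 1)) - 8)**2 = ((2/5 + 5)/(4 + 5) - 8)**2 = ((27/5)/9 - 8)**2 = ((1/9)*(27/5) - 8)**2 = (3/5 - 8)**2 = (-37/5)**2 = 1369/25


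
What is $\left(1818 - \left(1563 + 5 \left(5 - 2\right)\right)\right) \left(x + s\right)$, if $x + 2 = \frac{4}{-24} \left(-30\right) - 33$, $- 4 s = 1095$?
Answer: $-72900$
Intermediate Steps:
$s = - \frac{1095}{4}$ ($s = \left(- \frac{1}{4}\right) 1095 = - \frac{1095}{4} \approx -273.75$)
$x = -30$ ($x = -2 - \left(33 - \frac{4}{-24} \left(-30\right)\right) = -2 - \left(33 - 4 \left(- \frac{1}{24}\right) \left(-30\right)\right) = -2 - 28 = -30$)
$\left(1818 - \left(1563 + 5 \left(5 - 2\right)\right)\right) \left(x + s\right) = \left(1818 - \left(1563 + 5 \left(5 - 2\right)\right)\right) \left(-30 - \frac{1095}{4}\right) = \left(1818 - 1578\right) \left(- \frac{1215}{4}\right) = 240 \left(- \frac{1215}{4}\right) = -72900$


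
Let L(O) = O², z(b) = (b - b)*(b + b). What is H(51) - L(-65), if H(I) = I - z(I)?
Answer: -4174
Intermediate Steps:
z(b) = 0 (z(b) = 0*(2*b) = 0)
H(I) = I (H(I) = I - 1*0 = I + 0 = I)
H(51) - L(-65) = 51 - 1*(-65)² = 51 - 1*4225 = 51 - 4225 = -4174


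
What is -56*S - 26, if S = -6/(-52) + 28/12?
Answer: -6362/39 ≈ -163.13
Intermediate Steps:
S = 191/78 (S = -6*(-1/52) + 28*(1/12) = 3/26 + 7/3 = 191/78 ≈ 2.4487)
-56*S - 26 = -56*191/78 - 26 = -5348/39 - 26 = -6362/39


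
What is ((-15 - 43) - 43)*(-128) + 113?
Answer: 13041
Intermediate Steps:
((-15 - 43) - 43)*(-128) + 113 = (-58 - 43)*(-128) + 113 = -101*(-128) + 113 = 12928 + 113 = 13041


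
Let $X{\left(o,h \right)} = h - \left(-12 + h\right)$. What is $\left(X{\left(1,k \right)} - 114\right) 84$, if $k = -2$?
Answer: $-8568$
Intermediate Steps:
$X{\left(o,h \right)} = 12$
$\left(X{\left(1,k \right)} - 114\right) 84 = \left(12 - 114\right) 84 = \left(-102\right) 84 = -8568$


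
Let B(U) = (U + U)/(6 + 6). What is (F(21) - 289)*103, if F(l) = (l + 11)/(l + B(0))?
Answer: -621811/21 ≈ -29610.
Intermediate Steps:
B(U) = U/6 (B(U) = (2*U)/12 = (2*U)*(1/12) = U/6)
F(l) = (11 + l)/l (F(l) = (l + 11)/(l + (⅙)*0) = (11 + l)/(l + 0) = (11 + l)/l)
(F(21) - 289)*103 = ((11 + 21)/21 - 289)*103 = ((1/21)*32 - 289)*103 = (32/21 - 289)*103 = -6037/21*103 = -621811/21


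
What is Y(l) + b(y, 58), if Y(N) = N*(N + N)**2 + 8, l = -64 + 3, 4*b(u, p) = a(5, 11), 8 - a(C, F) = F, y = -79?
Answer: -3631667/4 ≈ -9.0792e+5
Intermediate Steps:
a(C, F) = 8 - F
b(u, p) = -3/4 (b(u, p) = (8 - 1*11)/4 = (8 - 11)/4 = (1/4)*(-3) = -3/4)
l = -61
Y(N) = 8 + 4*N**3 (Y(N) = N*(2*N)**2 + 8 = N*(4*N**2) + 8 = 4*N**3 + 8 = 8 + 4*N**3)
Y(l) + b(y, 58) = (8 + 4*(-61)**3) - 3/4 = (8 + 4*(-226981)) - 3/4 = (8 - 907924) - 3/4 = -907916 - 3/4 = -3631667/4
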